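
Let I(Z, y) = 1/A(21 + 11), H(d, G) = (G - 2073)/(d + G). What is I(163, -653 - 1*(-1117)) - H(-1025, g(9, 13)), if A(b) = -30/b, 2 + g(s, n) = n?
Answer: -7859/2535 ≈ -3.1002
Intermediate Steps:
g(s, n) = -2 + n
H(d, G) = (-2073 + G)/(G + d)
I(Z, y) = -16/15 (I(Z, y) = 1/(-30/(21 + 11)) = 1/(-30/32) = 1/(-30*1/32) = 1/(-15/16) = -16/15)
I(163, -653 - 1*(-1117)) - H(-1025, g(9, 13)) = -16/15 - (-2073 + (-2 + 13))/((-2 + 13) - 1025) = -16/15 - (-2073 + 11)/(11 - 1025) = -16/15 - (-2062)/(-1014) = -16/15 - (-1)*(-2062)/1014 = -16/15 - 1*1031/507 = -16/15 - 1031/507 = -7859/2535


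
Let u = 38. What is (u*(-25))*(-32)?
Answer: 30400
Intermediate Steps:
(u*(-25))*(-32) = (38*(-25))*(-32) = -950*(-32) = 30400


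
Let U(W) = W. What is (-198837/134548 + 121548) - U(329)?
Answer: 16309575175/134548 ≈ 1.2122e+5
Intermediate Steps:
(-198837/134548 + 121548) - U(329) = (-198837/134548 + 121548) - 1*329 = (-198837*1/134548 + 121548) - 329 = (-198837/134548 + 121548) - 329 = 16353841467/134548 - 329 = 16309575175/134548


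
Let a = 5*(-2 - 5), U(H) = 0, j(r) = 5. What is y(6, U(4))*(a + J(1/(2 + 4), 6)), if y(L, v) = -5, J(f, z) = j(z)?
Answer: 150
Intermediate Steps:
J(f, z) = 5
a = -35 (a = 5*(-7) = -35)
y(6, U(4))*(a + J(1/(2 + 4), 6)) = -5*(-35 + 5) = -5*(-30) = 150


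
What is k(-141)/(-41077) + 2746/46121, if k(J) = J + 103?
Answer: 114550040/1894512317 ≈ 0.060464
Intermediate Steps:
k(J) = 103 + J
k(-141)/(-41077) + 2746/46121 = (103 - 141)/(-41077) + 2746/46121 = -38*(-1/41077) + 2746*(1/46121) = 38/41077 + 2746/46121 = 114550040/1894512317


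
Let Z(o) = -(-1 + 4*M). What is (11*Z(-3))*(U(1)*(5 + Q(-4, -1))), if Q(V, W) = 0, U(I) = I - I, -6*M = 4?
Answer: 0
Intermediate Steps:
M = -2/3 (M = -1/6*4 = -2/3 ≈ -0.66667)
U(I) = 0
Z(o) = 11/3 (Z(o) = -(-1 + 4*(-2/3)) = -(-1 - 8/3) = -1*(-11/3) = 11/3)
(11*Z(-3))*(U(1)*(5 + Q(-4, -1))) = (11*(11/3))*(0*(5 + 0)) = 121*(0*5)/3 = (121/3)*0 = 0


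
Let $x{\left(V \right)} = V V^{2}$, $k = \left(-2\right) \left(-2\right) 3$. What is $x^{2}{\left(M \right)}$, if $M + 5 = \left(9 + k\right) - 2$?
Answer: $7529536$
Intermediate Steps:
$k = 12$ ($k = 4 \cdot 3 = 12$)
$M = 14$ ($M = -5 + \left(\left(9 + 12\right) - 2\right) = -5 + \left(21 - 2\right) = -5 + 19 = 14$)
$x{\left(V \right)} = V^{3}$
$x^{2}{\left(M \right)} = \left(14^{3}\right)^{2} = 2744^{2} = 7529536$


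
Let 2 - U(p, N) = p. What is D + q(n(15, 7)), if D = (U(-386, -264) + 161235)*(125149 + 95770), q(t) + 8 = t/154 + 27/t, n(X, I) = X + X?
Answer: 27493305478173/770 ≈ 3.5706e+10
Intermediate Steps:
n(X, I) = 2*X
U(p, N) = 2 - p
q(t) = -8 + 27/t + t/154 (q(t) = -8 + (t/154 + 27/t) = -8 + (27/t + t/154) = -8 + 27/t + t/154)
D = 35705591537 (D = ((2 - 1*(-386)) + 161235)*(125149 + 95770) = ((2 + 386) + 161235)*220919 = (388 + 161235)*220919 = 161623*220919 = 35705591537)
D + q(n(15, 7)) = 35705591537 + (-8 + 27/((2*15)) + (2*15)/154) = 35705591537 + (-8 + 27/30 + (1/154)*30) = 35705591537 + (-8 + 27*(1/30) + 15/77) = 35705591537 + (-8 + 9/10 + 15/77) = 35705591537 - 5317/770 = 27493305478173/770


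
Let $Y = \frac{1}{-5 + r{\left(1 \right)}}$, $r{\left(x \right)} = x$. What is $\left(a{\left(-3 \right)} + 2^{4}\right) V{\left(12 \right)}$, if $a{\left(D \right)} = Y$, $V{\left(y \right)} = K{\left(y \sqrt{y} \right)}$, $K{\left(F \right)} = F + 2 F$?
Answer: $1134 \sqrt{3} \approx 1964.1$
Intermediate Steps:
$K{\left(F \right)} = 3 F$
$V{\left(y \right)} = 3 y^{\frac{3}{2}}$ ($V{\left(y \right)} = 3 y \sqrt{y} = 3 y^{\frac{3}{2}}$)
$Y = - \frac{1}{4}$ ($Y = \frac{1}{-5 + 1} = \frac{1}{-4} = - \frac{1}{4} \approx -0.25$)
$a{\left(D \right)} = - \frac{1}{4}$
$\left(a{\left(-3 \right)} + 2^{4}\right) V{\left(12 \right)} = \left(- \frac{1}{4} + 2^{4}\right) 3 \cdot 12^{\frac{3}{2}} = \left(- \frac{1}{4} + 16\right) 3 \cdot 24 \sqrt{3} = \frac{63 \cdot 72 \sqrt{3}}{4} = 1134 \sqrt{3}$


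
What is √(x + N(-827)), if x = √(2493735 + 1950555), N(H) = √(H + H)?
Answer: √(3*√493810 + I*√1654) ≈ 45.917 + 0.4429*I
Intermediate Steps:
N(H) = √2*√H (N(H) = √(2*H) = √2*√H)
x = 3*√493810 (x = √4444290 = 3*√493810 ≈ 2108.1)
√(x + N(-827)) = √(3*√493810 + √2*√(-827)) = √(3*√493810 + √2*(I*√827)) = √(3*√493810 + I*√1654)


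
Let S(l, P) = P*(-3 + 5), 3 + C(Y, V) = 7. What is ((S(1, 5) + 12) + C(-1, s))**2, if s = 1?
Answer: 676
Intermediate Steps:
C(Y, V) = 4 (C(Y, V) = -3 + 7 = 4)
S(l, P) = 2*P (S(l, P) = P*2 = 2*P)
((S(1, 5) + 12) + C(-1, s))**2 = ((2*5 + 12) + 4)**2 = ((10 + 12) + 4)**2 = (22 + 4)**2 = 26**2 = 676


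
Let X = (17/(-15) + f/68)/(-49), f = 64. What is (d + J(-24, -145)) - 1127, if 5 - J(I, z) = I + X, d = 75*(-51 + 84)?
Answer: 351134/255 ≈ 1377.0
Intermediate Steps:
d = 2475 (d = 75*33 = 2475)
X = 1/255 (X = (17/(-15) + 64/68)/(-49) = (17*(-1/15) + 64*(1/68))*(-1/49) = (-17/15 + 16/17)*(-1/49) = -49/255*(-1/49) = 1/255 ≈ 0.0039216)
J(I, z) = 1274/255 - I (J(I, z) = 5 - (I + 1/255) = 5 - (1/255 + I) = 5 + (-1/255 - I) = 1274/255 - I)
(d + J(-24, -145)) - 1127 = (2475 + (1274/255 - 1*(-24))) - 1127 = (2475 + (1274/255 + 24)) - 1127 = (2475 + 7394/255) - 1127 = 638519/255 - 1127 = 351134/255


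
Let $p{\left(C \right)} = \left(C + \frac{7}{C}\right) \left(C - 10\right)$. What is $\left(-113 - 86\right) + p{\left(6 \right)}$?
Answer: $- \frac{683}{3} \approx -227.67$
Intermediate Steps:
$p{\left(C \right)} = \left(-10 + C\right) \left(C + \frac{7}{C}\right)$ ($p{\left(C \right)} = \left(C + \frac{7}{C}\right) \left(-10 + C\right) = \left(-10 + C\right) \left(C + \frac{7}{C}\right)$)
$\left(-113 - 86\right) + p{\left(6 \right)} = \left(-113 - 86\right) + \left(7 + 6^{2} - \frac{70}{6} - 60\right) = -199 + \left(7 + 36 - \frac{35}{3} - 60\right) = -199 - \frac{86}{3} = - \frac{683}{3}$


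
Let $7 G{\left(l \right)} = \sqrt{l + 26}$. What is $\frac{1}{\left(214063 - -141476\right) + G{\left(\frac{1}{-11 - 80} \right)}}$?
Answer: $\frac{1585348401}{563653185140774} - \frac{7 \sqrt{215215}}{563653185140774} \approx 2.8126 \cdot 10^{-6}$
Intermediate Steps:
$G{\left(l \right)} = \frac{\sqrt{26 + l}}{7}$ ($G{\left(l \right)} = \frac{\sqrt{l + 26}}{7} = \frac{\sqrt{26 + l}}{7}$)
$\frac{1}{\left(214063 - -141476\right) + G{\left(\frac{1}{-11 - 80} \right)}} = \frac{1}{\left(214063 - -141476\right) + \frac{\sqrt{26 + \frac{1}{-11 - 80}}}{7}} = \frac{1}{\left(214063 + 141476\right) + \frac{\sqrt{26 + \frac{1}{-91}}}{7}} = \frac{1}{355539 + \frac{\sqrt{26 - \frac{1}{91}}}{7}} = \frac{1}{355539 + \frac{\sqrt{\frac{2365}{91}}}{7}} = \frac{1}{355539 + \frac{\frac{1}{91} \sqrt{215215}}{7}} = \frac{1}{355539 + \frac{\sqrt{215215}}{637}}$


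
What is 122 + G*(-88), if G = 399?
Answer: -34990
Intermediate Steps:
122 + G*(-88) = 122 + 399*(-88) = 122 - 35112 = -34990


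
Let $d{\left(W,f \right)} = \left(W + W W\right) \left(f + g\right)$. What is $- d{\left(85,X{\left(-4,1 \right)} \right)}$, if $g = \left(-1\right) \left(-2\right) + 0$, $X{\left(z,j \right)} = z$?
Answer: $14620$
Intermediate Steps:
$g = 2$ ($g = 2 + 0 = 2$)
$d{\left(W,f \right)} = \left(2 + f\right) \left(W + W^{2}\right)$ ($d{\left(W,f \right)} = \left(W + W W\right) \left(f + 2\right) = \left(W + W^{2}\right) \left(2 + f\right) = \left(2 + f\right) \left(W + W^{2}\right)$)
$- d{\left(85,X{\left(-4,1 \right)} \right)} = - 85 \left(2 - 4 + 2 \cdot 85 + 85 \left(-4\right)\right) = - 85 \left(2 - 4 + 170 - 340\right) = - 85 \left(-172\right) = \left(-1\right) \left(-14620\right) = 14620$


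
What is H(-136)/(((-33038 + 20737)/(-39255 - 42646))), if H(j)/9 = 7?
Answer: 5159763/12301 ≈ 419.46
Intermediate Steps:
H(j) = 63 (H(j) = 9*7 = 63)
H(-136)/(((-33038 + 20737)/(-39255 - 42646))) = 63/(((-33038 + 20737)/(-39255 - 42646))) = 63/((-12301/(-81901))) = 63/((-12301*(-1/81901))) = 63/(12301/81901) = 63*(81901/12301) = 5159763/12301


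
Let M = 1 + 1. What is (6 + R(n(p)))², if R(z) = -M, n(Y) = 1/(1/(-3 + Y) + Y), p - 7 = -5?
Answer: 16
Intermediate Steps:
M = 2
p = 2 (p = 7 - 5 = 2)
n(Y) = 1/(Y + 1/(-3 + Y))
R(z) = -2 (R(z) = -1*2 = -2)
(6 + R(n(p)))² = (6 - 2)² = 4² = 16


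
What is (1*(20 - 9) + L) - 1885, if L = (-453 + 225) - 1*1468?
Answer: -3570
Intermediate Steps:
L = -1696 (L = -228 - 1468 = -1696)
(1*(20 - 9) + L) - 1885 = (1*(20 - 9) - 1696) - 1885 = (1*11 - 1696) - 1885 = (11 - 1696) - 1885 = -1685 - 1885 = -3570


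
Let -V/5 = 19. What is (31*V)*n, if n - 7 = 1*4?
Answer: -32395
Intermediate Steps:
V = -95 (V = -5*19 = -95)
n = 11 (n = 7 + 1*4 = 7 + 4 = 11)
(31*V)*n = (31*(-95))*11 = -2945*11 = -32395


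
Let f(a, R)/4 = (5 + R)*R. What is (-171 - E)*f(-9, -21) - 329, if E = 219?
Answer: -524489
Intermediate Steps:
f(a, R) = 4*R*(5 + R) (f(a, R) = 4*((5 + R)*R) = 4*(R*(5 + R)) = 4*R*(5 + R))
(-171 - E)*f(-9, -21) - 329 = (-171 - 1*219)*(4*(-21)*(5 - 21)) - 329 = (-171 - 219)*(4*(-21)*(-16)) - 329 = -390*1344 - 329 = -524160 - 329 = -524489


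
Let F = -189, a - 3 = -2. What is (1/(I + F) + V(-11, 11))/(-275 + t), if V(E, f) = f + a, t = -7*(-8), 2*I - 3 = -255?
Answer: -3779/68985 ≈ -0.054780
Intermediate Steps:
I = -126 (I = 3/2 + (1/2)*(-255) = 3/2 - 255/2 = -126)
a = 1 (a = 3 - 2 = 1)
t = 56
V(E, f) = 1 + f (V(E, f) = f + 1 = 1 + f)
(1/(I + F) + V(-11, 11))/(-275 + t) = (1/(-126 - 189) + (1 + 11))/(-275 + 56) = (1/(-315) + 12)/(-219) = (-1/315 + 12)*(-1/219) = (3779/315)*(-1/219) = -3779/68985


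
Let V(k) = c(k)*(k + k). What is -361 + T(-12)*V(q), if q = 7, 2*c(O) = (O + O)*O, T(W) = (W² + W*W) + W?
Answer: 188975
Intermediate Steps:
T(W) = W + 2*W² (T(W) = (W² + W²) + W = 2*W² + W = W + 2*W²)
c(O) = O² (c(O) = ((O + O)*O)/2 = ((2*O)*O)/2 = (2*O²)/2 = O²)
V(k) = 2*k³ (V(k) = k²*(k + k) = k²*(2*k) = 2*k³)
-361 + T(-12)*V(q) = -361 + (-12*(1 + 2*(-12)))*(2*7³) = -361 + (-12*(1 - 24))*(2*343) = -361 - 12*(-23)*686 = -361 + 276*686 = -361 + 189336 = 188975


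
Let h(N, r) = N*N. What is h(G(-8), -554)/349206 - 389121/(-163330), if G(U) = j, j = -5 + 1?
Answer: 67943000603/28517907990 ≈ 2.3825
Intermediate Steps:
j = -4
G(U) = -4
h(N, r) = N**2
h(G(-8), -554)/349206 - 389121/(-163330) = (-4)**2/349206 - 389121/(-163330) = 16*(1/349206) - 389121*(-1/163330) = 8/174603 + 389121/163330 = 67943000603/28517907990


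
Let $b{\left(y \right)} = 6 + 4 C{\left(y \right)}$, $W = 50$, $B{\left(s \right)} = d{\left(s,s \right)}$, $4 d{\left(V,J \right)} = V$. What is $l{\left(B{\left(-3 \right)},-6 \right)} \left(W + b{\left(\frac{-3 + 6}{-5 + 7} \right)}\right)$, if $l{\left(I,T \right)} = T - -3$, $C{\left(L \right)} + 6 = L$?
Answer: $-114$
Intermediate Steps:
$d{\left(V,J \right)} = \frac{V}{4}$
$B{\left(s \right)} = \frac{s}{4}$
$C{\left(L \right)} = -6 + L$
$l{\left(I,T \right)} = 3 + T$ ($l{\left(I,T \right)} = T + 3 = 3 + T$)
$b{\left(y \right)} = -18 + 4 y$ ($b{\left(y \right)} = 6 + 4 \left(-6 + y\right) = 6 + \left(-24 + 4 y\right) = -18 + 4 y$)
$l{\left(B{\left(-3 \right)},-6 \right)} \left(W + b{\left(\frac{-3 + 6}{-5 + 7} \right)}\right) = \left(3 - 6\right) \left(50 - \left(18 - 4 \frac{-3 + 6}{-5 + 7}\right)\right) = - 3 \left(50 - \left(18 - 4 \cdot \frac{3}{2}\right)\right) = - 3 \left(50 - \left(18 - 4 \cdot 3 \cdot \frac{1}{2}\right)\right) = - 3 \left(50 + \left(-18 + 4 \cdot \frac{3}{2}\right)\right) = - 3 \left(50 + \left(-18 + 6\right)\right) = - 3 \left(50 - 12\right) = \left(-3\right) 38 = -114$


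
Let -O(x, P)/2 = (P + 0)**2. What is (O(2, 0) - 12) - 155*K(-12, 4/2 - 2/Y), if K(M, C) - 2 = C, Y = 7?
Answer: -4114/7 ≈ -587.71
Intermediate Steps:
K(M, C) = 2 + C
O(x, P) = -2*P**2 (O(x, P) = -2*(P + 0)**2 = -2*P**2)
(O(2, 0) - 12) - 155*K(-12, 4/2 - 2/Y) = (-2*0**2 - 12) - 155*(2 + (4/2 - 2/7)) = (-2*0 - 12) - 155*(2 + (4*(1/2) - 2*1/7)) = (0 - 12) - 155*(2 + (2 - 2/7)) = -12 - 155*(2 + 12/7) = -12 - 155*26/7 = -12 - 4030/7 = -4114/7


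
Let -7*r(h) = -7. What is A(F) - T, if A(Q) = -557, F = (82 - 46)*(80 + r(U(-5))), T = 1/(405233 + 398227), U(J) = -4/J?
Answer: -447527221/803460 ≈ -557.00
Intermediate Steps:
r(h) = 1 (r(h) = -⅐*(-7) = 1)
T = 1/803460 ≈ 1.2446e-6
F = 2916 (F = (82 - 46)*(80 + 1) = 36*81 = 2916)
A(F) - T = -557 - 1*1/803460 = -557 - 1/803460 = -447527221/803460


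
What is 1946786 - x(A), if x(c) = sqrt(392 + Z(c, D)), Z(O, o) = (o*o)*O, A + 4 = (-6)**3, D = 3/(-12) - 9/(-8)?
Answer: 1946786 - 7*sqrt(73)/4 ≈ 1.9468e+6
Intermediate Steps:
D = 7/8 (D = 3*(-1/12) - 9*(-1/8) = -1/4 + 9/8 = 7/8 ≈ 0.87500)
A = -220 (A = -4 + (-6)**3 = -4 - 216 = -220)
Z(O, o) = O*o**2 (Z(O, o) = o**2*O = O*o**2)
x(c) = sqrt(392 + 49*c/64) (x(c) = sqrt(392 + c*(7/8)**2) = sqrt(392 + c*(49/64)) = sqrt(392 + 49*c/64))
1946786 - x(A) = 1946786 - 7*sqrt(512 - 220)/8 = 1946786 - 7*sqrt(292)/8 = 1946786 - 7*2*sqrt(73)/8 = 1946786 - 7*sqrt(73)/4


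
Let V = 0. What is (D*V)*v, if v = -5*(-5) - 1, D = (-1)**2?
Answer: 0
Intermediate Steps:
D = 1
v = 24 (v = 25 - 1 = 24)
(D*V)*v = (1*0)*24 = 0*24 = 0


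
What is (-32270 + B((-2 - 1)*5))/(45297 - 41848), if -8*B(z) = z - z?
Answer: -32270/3449 ≈ -9.3563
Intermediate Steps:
B(z) = 0 (B(z) = -(z - z)/8 = -⅛*0 = 0)
(-32270 + B((-2 - 1)*5))/(45297 - 41848) = (-32270 + 0)/(45297 - 41848) = -32270/3449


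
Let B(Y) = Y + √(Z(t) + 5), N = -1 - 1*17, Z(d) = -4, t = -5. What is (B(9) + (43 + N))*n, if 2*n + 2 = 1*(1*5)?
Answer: 105/2 ≈ 52.500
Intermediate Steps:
N = -18 (N = -1 - 17 = -18)
B(Y) = 1 + Y (B(Y) = Y + √(-4 + 5) = Y + √1 = Y + 1 = 1 + Y)
n = 3/2 (n = -1 + (1*(1*5))/2 = -1 + (1*5)/2 = -1 + (½)*5 = -1 + 5/2 = 3/2 ≈ 1.5000)
(B(9) + (43 + N))*n = ((1 + 9) + (43 - 18))*(3/2) = (10 + 25)*(3/2) = 35*(3/2) = 105/2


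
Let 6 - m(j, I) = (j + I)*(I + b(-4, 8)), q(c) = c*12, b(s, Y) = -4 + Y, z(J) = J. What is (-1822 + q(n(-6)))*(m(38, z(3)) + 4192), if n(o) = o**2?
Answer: -5436290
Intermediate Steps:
q(c) = 12*c
m(j, I) = 6 - (4 + I)*(I + j) (m(j, I) = 6 - (j + I)*(I + (-4 + 8)) = 6 - (I + j)*(I + 4) = 6 - (I + j)*(4 + I) = 6 - (4 + I)*(I + j))
(-1822 + q(n(-6)))*(m(38, z(3)) + 4192) = (-1822 + 12*(-6)**2)*((6 - 1*3**2 - 4*3 - 4*38 - 1*3*38) + 4192) = (-1822 + 12*36)*((6 - 1*9 - 12 - 152 - 114) + 4192) = (-1822 + 432)*((6 - 9 - 12 - 152 - 114) + 4192) = -1390*(-281 + 4192) = -1390*3911 = -5436290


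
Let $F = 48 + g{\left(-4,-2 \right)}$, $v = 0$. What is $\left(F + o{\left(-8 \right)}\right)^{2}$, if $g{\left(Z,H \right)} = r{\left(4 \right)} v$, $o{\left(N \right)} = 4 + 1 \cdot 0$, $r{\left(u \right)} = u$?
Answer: $2704$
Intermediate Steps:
$o{\left(N \right)} = 4$ ($o{\left(N \right)} = 4 + 0 = 4$)
$g{\left(Z,H \right)} = 0$ ($g{\left(Z,H \right)} = 4 \cdot 0 = 0$)
$F = 48$ ($F = 48 + 0 = 48$)
$\left(F + o{\left(-8 \right)}\right)^{2} = \left(48 + 4\right)^{2} = 52^{2} = 2704$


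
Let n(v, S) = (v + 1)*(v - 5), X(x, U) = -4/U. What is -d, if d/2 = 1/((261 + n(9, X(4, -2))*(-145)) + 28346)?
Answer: -2/22807 ≈ -8.7692e-5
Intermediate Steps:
n(v, S) = (1 + v)*(-5 + v)
d = 2/22807 (d = 2/((261 + (-5 + 9**2 - 4*9)*(-145)) + 28346) = 2/((261 + (-5 + 81 - 36)*(-145)) + 28346) = 2/((261 + 40*(-145)) + 28346) = 2/((261 - 5800) + 28346) = 2/(-5539 + 28346) = 2/22807 ≈ 8.7692e-5)
-d = -1*2/22807 = -2/22807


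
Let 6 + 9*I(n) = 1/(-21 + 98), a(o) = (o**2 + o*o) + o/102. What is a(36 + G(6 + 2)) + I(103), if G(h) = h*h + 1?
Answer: 480719581/23562 ≈ 20402.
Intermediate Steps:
G(h) = 1 + h**2 (G(h) = h**2 + 1 = 1 + h**2)
a(o) = 2*o**2 + o/102 (a(o) = (o**2 + o**2) + o*(1/102) = 2*o**2 + o/102)
I(n) = -461/693 (I(n) = -2/3 + 1/(9*(-21 + 98)) = -2/3 + (1/9)/77 = -2/3 + (1/9)*(1/77) = -2/3 + 1/693 = -461/693)
a(36 + G(6 + 2)) + I(103) = (36 + (1 + (6 + 2)**2))*(1 + 204*(36 + (1 + (6 + 2)**2)))/102 - 461/693 = (36 + (1 + 8**2))*(1 + 204*(36 + (1 + 8**2)))/102 - 461/693 = (36 + (1 + 64))*(1 + 204*(36 + (1 + 64)))/102 - 461/693 = (36 + 65)*(1 + 204*(36 + 65))/102 - 461/693 = (1/102)*101*(1 + 204*101) - 461/693 = (1/102)*101*(1 + 20604) - 461/693 = (1/102)*101*20605 - 461/693 = 2081105/102 - 461/693 = 480719581/23562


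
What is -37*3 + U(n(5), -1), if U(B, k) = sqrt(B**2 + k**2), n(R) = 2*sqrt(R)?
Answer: -111 + sqrt(21) ≈ -106.42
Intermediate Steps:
-37*3 + U(n(5), -1) = -37*3 + sqrt((2*sqrt(5))**2 + (-1)**2) = -111 + sqrt(20 + 1) = -111 + sqrt(21)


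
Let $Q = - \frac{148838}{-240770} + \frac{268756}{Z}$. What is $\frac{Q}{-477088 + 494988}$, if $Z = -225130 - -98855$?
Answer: $- \frac{4591386367}{54421784832500} \approx -8.4367 \cdot 10^{-5}$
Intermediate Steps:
$Z = -126275$ ($Z = -225130 + 98855 = -126275$)
$Q = - \frac{4591386367}{3040323175}$ ($Q = - \frac{148838}{-240770} + \frac{268756}{-126275} = \left(-148838\right) \left(- \frac{1}{240770}\right) + 268756 \left(- \frac{1}{126275}\right) = \frac{74419}{120385} - \frac{268756}{126275} = - \frac{4591386367}{3040323175} \approx -1.5102$)
$\frac{Q}{-477088 + 494988} = - \frac{4591386367}{3040323175 \left(-477088 + 494988\right)} = - \frac{4591386367}{3040323175 \cdot 17900} = \left(- \frac{4591386367}{3040323175}\right) \frac{1}{17900} = - \frac{4591386367}{54421784832500}$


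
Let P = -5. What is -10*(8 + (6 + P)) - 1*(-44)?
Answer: -46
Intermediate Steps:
-10*(8 + (6 + P)) - 1*(-44) = -10*(8 + (6 - 5)) - 1*(-44) = -10*(8 + 1) + 44 = -10*9 + 44 = -90 + 44 = -46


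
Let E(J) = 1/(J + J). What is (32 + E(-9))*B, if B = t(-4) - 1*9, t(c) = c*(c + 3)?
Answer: -2875/18 ≈ -159.72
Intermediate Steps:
E(J) = 1/(2*J)
t(c) = c*(3 + c)
B = -5 (B = -4*(3 - 4) - 1*9 = -4*(-1) - 9 = 4 - 9 = -5)
(32 + E(-9))*B = (32 + (½)/(-9))*(-5) = (32 + (½)*(-⅑))*(-5) = (32 - 1/18)*(-5) = (575/18)*(-5) = -2875/18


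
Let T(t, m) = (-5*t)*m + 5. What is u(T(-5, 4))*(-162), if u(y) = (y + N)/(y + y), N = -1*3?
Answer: -2754/35 ≈ -78.686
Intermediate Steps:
T(t, m) = 5 - 5*m*t (T(t, m) = -5*m*t + 5 = 5 - 5*m*t)
N = -3
u(y) = (-3 + y)/(2*y) (u(y) = (y - 3)/(y + y) = (-3 + y)/((2*y)) = (-3 + y)*(1/(2*y)) = (-3 + y)/(2*y))
u(T(-5, 4))*(-162) = ((-3 + (5 - 5*4*(-5)))/(2*(5 - 5*4*(-5))))*(-162) = ((-3 + (5 + 100))/(2*(5 + 100)))*(-162) = ((1/2)*(-3 + 105)/105)*(-162) = ((1/2)*(1/105)*102)*(-162) = (17/35)*(-162) = -2754/35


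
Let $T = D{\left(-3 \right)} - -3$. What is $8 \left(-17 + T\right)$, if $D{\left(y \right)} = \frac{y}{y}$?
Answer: $-104$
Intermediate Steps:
$D{\left(y \right)} = 1$
$T = 4$ ($T = 1 - -3 = 1 + 3 = 4$)
$8 \left(-17 + T\right) = 8 \left(-17 + 4\right) = 8 \left(-13\right) = -104$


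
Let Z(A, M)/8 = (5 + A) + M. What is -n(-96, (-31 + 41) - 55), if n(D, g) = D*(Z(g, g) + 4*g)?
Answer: -82560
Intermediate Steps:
Z(A, M) = 40 + 8*A + 8*M (Z(A, M) = 8*((5 + A) + M) = 8*(5 + A + M) = 40 + 8*A + 8*M)
n(D, g) = D*(40 + 20*g) (n(D, g) = D*((40 + 8*g + 8*g) + 4*g) = D*((40 + 16*g) + 4*g) = D*(40 + 20*g))
-n(-96, (-31 + 41) - 55) = -20*(-96)*(2 + ((-31 + 41) - 55)) = -20*(-96)*(2 + (10 - 55)) = -20*(-96)*(2 - 45) = -20*(-96)*(-43) = -1*82560 = -82560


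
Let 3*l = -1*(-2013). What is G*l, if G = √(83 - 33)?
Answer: 3355*√2 ≈ 4744.7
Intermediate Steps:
G = 5*√2 (G = √50 = 5*√2 ≈ 7.0711)
l = 671 (l = (-1*(-2013))/3 = (⅓)*2013 = 671)
G*l = (5*√2)*671 = 3355*√2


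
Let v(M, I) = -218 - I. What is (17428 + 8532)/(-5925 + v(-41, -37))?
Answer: -12980/3053 ≈ -4.2516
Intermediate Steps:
(17428 + 8532)/(-5925 + v(-41, -37)) = (17428 + 8532)/(-5925 + (-218 - 1*(-37))) = 25960/(-5925 + (-218 + 37)) = 25960/(-5925 - 181) = 25960/(-6106) = 25960*(-1/6106) = -12980/3053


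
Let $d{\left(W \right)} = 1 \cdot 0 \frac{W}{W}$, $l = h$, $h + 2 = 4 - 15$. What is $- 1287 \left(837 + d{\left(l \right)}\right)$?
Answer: $-1077219$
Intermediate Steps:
$h = -13$ ($h = -2 + \left(4 - 15\right) = -2 - 11 = -13$)
$l = -13$
$d{\left(W \right)} = 0$ ($d{\left(W \right)} = 0 \cdot 1 = 0$)
$- 1287 \left(837 + d{\left(l \right)}\right) = - 1287 \left(837 + 0\right) = \left(-1287\right) 837 = -1077219$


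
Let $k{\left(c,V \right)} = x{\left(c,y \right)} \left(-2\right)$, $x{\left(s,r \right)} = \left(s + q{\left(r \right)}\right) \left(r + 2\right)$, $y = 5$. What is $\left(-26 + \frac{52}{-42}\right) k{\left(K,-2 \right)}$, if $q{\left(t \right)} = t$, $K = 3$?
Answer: $\frac{9152}{3} \approx 3050.7$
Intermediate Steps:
$x{\left(s,r \right)} = \left(2 + r\right) \left(r + s\right)$ ($x{\left(s,r \right)} = \left(s + r\right) \left(r + 2\right) = \left(r + s\right) \left(2 + r\right) = \left(2 + r\right) \left(r + s\right)$)
$k{\left(c,V \right)} = -70 - 14 c$ ($k{\left(c,V \right)} = \left(5^{2} + 2 \cdot 5 + 2 c + 5 c\right) \left(-2\right) = \left(25 + 10 + 2 c + 5 c\right) \left(-2\right) = \left(35 + 7 c\right) \left(-2\right) = -70 - 14 c$)
$\left(-26 + \frac{52}{-42}\right) k{\left(K,-2 \right)} = \left(-26 + \frac{52}{-42}\right) \left(-70 - 42\right) = \left(-26 + 52 \left(- \frac{1}{42}\right)\right) \left(-70 - 42\right) = \left(-26 - \frac{26}{21}\right) \left(-112\right) = \left(- \frac{572}{21}\right) \left(-112\right) = \frac{9152}{3}$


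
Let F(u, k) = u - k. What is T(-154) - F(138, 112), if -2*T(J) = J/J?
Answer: -53/2 ≈ -26.500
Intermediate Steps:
T(J) = -½ (T(J) = -J/(2*J) = -½*1 = -½)
T(-154) - F(138, 112) = -½ - (138 - 1*112) = -½ - (138 - 112) = -½ - 1*26 = -½ - 26 = -53/2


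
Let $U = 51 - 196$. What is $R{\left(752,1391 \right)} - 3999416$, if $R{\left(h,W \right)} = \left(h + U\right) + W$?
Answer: $-3997418$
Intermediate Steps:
$U = -145$ ($U = 51 - 196 = -145$)
$R{\left(h,W \right)} = -145 + W + h$ ($R{\left(h,W \right)} = \left(h - 145\right) + W = \left(-145 + h\right) + W = -145 + W + h$)
$R{\left(752,1391 \right)} - 3999416 = \left(-145 + 1391 + 752\right) - 3999416 = 1998 - 3999416 = -3997418$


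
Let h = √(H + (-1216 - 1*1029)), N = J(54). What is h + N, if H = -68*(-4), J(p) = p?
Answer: 54 + I*√1973 ≈ 54.0 + 44.418*I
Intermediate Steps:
H = 272
N = 54
h = I*√1973 (h = √(272 + (-1216 - 1*1029)) = √(272 + (-1216 - 1029)) = √(272 - 2245) = √(-1973) = I*√1973 ≈ 44.418*I)
h + N = I*√1973 + 54 = 54 + I*√1973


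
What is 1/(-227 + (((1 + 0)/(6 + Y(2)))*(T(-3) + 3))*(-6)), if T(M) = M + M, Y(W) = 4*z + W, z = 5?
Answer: -14/3169 ≈ -0.0044178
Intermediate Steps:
Y(W) = 20 + W (Y(W) = 4*5 + W = 20 + W)
T(M) = 2*M
1/(-227 + (((1 + 0)/(6 + Y(2)))*(T(-3) + 3))*(-6)) = 1/(-227 + (((1 + 0)/(6 + (20 + 2)))*(2*(-3) + 3))*(-6)) = 1/(-227 + ((1/(6 + 22))*(-6 + 3))*(-6)) = 1/(-227 + ((1/28)*(-3))*(-6)) = 1/(-227 - 3/28*(-6)) = 1/(-227 + 9/14) = 1/(-3169/14) = -14/3169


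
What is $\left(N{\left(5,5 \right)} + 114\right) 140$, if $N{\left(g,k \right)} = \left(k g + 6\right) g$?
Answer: $37660$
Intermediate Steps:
$N{\left(g,k \right)} = g \left(6 + g k\right)$ ($N{\left(g,k \right)} = \left(g k + 6\right) g = \left(6 + g k\right) g = g \left(6 + g k\right)$)
$\left(N{\left(5,5 \right)} + 114\right) 140 = \left(5 \left(6 + 5 \cdot 5\right) + 114\right) 140 = \left(5 \left(6 + 25\right) + 114\right) 140 = \left(5 \cdot 31 + 114\right) 140 = \left(155 + 114\right) 140 = 269 \cdot 140 = 37660$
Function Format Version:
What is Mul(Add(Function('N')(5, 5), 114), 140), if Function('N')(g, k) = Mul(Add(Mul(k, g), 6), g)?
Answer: 37660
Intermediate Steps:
Function('N')(g, k) = Mul(g, Add(6, Mul(g, k))) (Function('N')(g, k) = Mul(Add(Mul(g, k), 6), g) = Mul(Add(6, Mul(g, k)), g) = Mul(g, Add(6, Mul(g, k))))
Mul(Add(Function('N')(5, 5), 114), 140) = Mul(Add(Mul(5, Add(6, Mul(5, 5))), 114), 140) = Mul(Add(Mul(5, Add(6, 25)), 114), 140) = Mul(Add(Mul(5, 31), 114), 140) = Mul(Add(155, 114), 140) = Mul(269, 140) = 37660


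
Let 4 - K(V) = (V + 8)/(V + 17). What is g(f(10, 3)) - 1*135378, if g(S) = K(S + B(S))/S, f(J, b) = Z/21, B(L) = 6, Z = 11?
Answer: -735608961/5434 ≈ -1.3537e+5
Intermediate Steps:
f(J, b) = 11/21
K(V) = 4 - (8 + V)/(17 + V) (K(V) = 4 - (V + 8)/(V + 17) = 4 - (8 + V)/(17 + V))
g(S) = 3*(26 + S)/(S*(23 + S)) (g(S) = (3*(20 + (S + 6))/(17 + (S + 6)))/S = (3*(20 + (6 + S))/(17 + (6 + S)))/S = (3*(26 + S)/(23 + S))/S = 3*(26 + S)/(S*(23 + S)))
g(f(10, 3)) - 1*135378 = 3*(26 + 11/21)/((11/21)*(23 + 11/21)) - 1*135378 = 3*(21/11)*(557/21)/(494/21) - 135378 = 3*(21/11)*(21/494)*(557/21) - 135378 = 35091/5434 - 135378 = -735608961/5434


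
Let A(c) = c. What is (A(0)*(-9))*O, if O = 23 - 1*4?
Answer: 0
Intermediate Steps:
O = 19 (O = 23 - 4 = 19)
(A(0)*(-9))*O = (0*(-9))*19 = 0*19 = 0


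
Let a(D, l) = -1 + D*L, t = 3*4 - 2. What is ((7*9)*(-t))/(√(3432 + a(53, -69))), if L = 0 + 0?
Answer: -630*√3431/3431 ≈ -10.755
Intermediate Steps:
t = 10 (t = 12 - 2 = 10)
L = 0
a(D, l) = -1 (a(D, l) = -1 + D*0 = -1 + 0 = -1)
((7*9)*(-t))/(√(3432 + a(53, -69))) = ((7*9)*(-1*10))/(√(3432 - 1)) = (63*(-10))/(√3431) = -630*√3431/3431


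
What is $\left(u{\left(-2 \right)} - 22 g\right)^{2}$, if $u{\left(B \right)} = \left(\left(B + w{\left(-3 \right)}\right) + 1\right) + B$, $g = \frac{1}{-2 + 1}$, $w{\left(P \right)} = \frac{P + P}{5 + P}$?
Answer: $256$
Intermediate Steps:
$w{\left(P \right)} = \frac{2 P}{5 + P}$
$g = -1$ ($g = \frac{1}{-1} = -1$)
$u{\left(B \right)} = -2 + 2 B$ ($u{\left(B \right)} = \left(\left(B + 2 \left(-3\right) \frac{1}{5 - 3}\right) + 1\right) + B = \left(\left(B + 2 \left(-3\right) \frac{1}{2}\right) + 1\right) + B = \left(\left(B - 3\right) + 1\right) + B = \left(\left(-3 + B\right) + 1\right) + B = \left(-2 + B\right) + B = -2 + 2 B$)
$\left(u{\left(-2 \right)} - 22 g\right)^{2} = \left(\left(-2 + 2 \left(-2\right)\right) - -22\right)^{2} = \left(\left(-2 - 4\right) + 22\right)^{2} = \left(-6 + 22\right)^{2} = 16^{2} = 256$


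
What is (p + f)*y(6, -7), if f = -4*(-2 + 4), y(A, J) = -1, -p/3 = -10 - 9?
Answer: -49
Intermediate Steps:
p = 57 (p = -3*(-10 - 9) = -3*(-19) = 57)
f = -8 (f = -4*2 = -8)
(p + f)*y(6, -7) = (57 - 8)*(-1) = 49*(-1) = -49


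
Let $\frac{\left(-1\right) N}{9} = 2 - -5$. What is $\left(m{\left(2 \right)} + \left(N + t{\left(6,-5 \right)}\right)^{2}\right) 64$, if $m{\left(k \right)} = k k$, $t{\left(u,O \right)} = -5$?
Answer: $296192$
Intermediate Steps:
$N = -63$ ($N = - 9 \left(2 - -5\right) = - 9 \left(2 + 5\right) = \left(-9\right) 7 = -63$)
$m{\left(k \right)} = k^{2}$
$\left(m{\left(2 \right)} + \left(N + t{\left(6,-5 \right)}\right)^{2}\right) 64 = \left(2^{2} + \left(-63 - 5\right)^{2}\right) 64 = \left(4 + \left(-68\right)^{2}\right) 64 = \left(4 + 4624\right) 64 = 4628 \cdot 64 = 296192$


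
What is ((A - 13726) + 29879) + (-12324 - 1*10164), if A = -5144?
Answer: -11479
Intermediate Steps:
((A - 13726) + 29879) + (-12324 - 1*10164) = ((-5144 - 13726) + 29879) + (-12324 - 1*10164) = (-18870 + 29879) + (-12324 - 10164) = 11009 - 22488 = -11479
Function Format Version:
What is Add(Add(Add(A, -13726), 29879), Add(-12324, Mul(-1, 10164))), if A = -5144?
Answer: -11479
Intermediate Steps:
Add(Add(Add(A, -13726), 29879), Add(-12324, Mul(-1, 10164))) = Add(Add(Add(-5144, -13726), 29879), Add(-12324, Mul(-1, 10164))) = Add(Add(-18870, 29879), Add(-12324, -10164)) = Add(11009, -22488) = -11479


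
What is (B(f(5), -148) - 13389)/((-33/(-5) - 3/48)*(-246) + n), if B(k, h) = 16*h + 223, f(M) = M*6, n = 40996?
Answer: -621360/1575511 ≈ -0.39439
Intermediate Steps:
f(M) = 6*M
B(k, h) = 223 + 16*h
(B(f(5), -148) - 13389)/((-33/(-5) - 3/48)*(-246) + n) = ((223 + 16*(-148)) - 13389)/((-33/(-5) - 3/48)*(-246) + 40996) = ((223 - 2368) - 13389)/((-33*(-⅕) - 3*1/48)*(-246) + 40996) = (-2145 - 13389)/((33/5 - 1/16)*(-246) + 40996) = -15534/((523/80)*(-246) + 40996) = -15534/(-64329/40 + 40996) = -15534/1575511/40 = -15534*40/1575511 = -621360/1575511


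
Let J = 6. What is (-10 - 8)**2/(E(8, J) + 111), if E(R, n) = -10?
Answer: 324/101 ≈ 3.2079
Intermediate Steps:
(-10 - 8)**2/(E(8, J) + 111) = (-10 - 8)**2/(-10 + 111) = (-18)**2/101 = 324*(1/101) = 324/101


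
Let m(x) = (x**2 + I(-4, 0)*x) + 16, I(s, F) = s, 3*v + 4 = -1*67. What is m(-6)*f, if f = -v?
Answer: 5396/3 ≈ 1798.7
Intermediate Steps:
v = -71/3 (v = -4/3 + (-1*67)/3 = -4/3 + (1/3)*(-67) = -4/3 - 67/3 = -71/3 ≈ -23.667)
f = 71/3 (f = -1*(-71/3) = 71/3 ≈ 23.667)
m(x) = 16 + x**2 - 4*x (m(x) = (x**2 - 4*x) + 16 = 16 + x**2 - 4*x)
m(-6)*f = (16 + (-6)**2 - 4*(-6))*(71/3) = (16 + 36 + 24)*(71/3) = 76*(71/3) = 5396/3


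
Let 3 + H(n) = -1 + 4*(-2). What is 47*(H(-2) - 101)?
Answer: -5311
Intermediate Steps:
H(n) = -12 (H(n) = -3 + (-1 + 4*(-2)) = -3 + (-1 - 8) = -3 - 9 = -12)
47*(H(-2) - 101) = 47*(-12 - 101) = 47*(-113) = -5311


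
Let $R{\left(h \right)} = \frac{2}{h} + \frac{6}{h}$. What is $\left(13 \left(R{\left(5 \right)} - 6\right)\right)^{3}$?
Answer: $- \frac{23393656}{125} \approx -1.8715 \cdot 10^{5}$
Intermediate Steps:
$R{\left(h \right)} = \frac{8}{h}$
$\left(13 \left(R{\left(5 \right)} - 6\right)\right)^{3} = \left(13 \left(\frac{8}{5} - 6\right)\right)^{3} = \left(13 \left(- \frac{22}{5}\right)\right)^{3} = \left(- \frac{286}{5}\right)^{3} = - \frac{23393656}{125}$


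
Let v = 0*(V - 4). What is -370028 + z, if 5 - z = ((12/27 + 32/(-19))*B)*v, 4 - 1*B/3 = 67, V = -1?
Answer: -370023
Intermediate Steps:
B = -189 (B = 12 - 3*67 = 12 - 201 = -189)
v = 0 (v = 0*(-1 - 4) = 0*(-5) = 0)
z = 5 (z = 5 - (12/27 + 32/(-19))*(-189)*0 = 5 - (12*(1/27) + 32*(-1/19))*(-189)*0 = 5 - (4/9 - 32/19)*(-189)*0 = 5 - (-212/171*(-189))*0 = 5 - 4452*0/19 = 5 - 1*0 = 5 + 0 = 5)
-370028 + z = -370028 + 5 = -370023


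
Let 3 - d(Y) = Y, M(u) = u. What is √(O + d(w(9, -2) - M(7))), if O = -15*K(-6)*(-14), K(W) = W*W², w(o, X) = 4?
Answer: I*√45354 ≈ 212.96*I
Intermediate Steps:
K(W) = W³
O = -45360 (O = -15*(-6)³*(-14) = -15*(-216)*(-14) = 3240*(-14) = -45360)
d(Y) = 3 - Y
√(O + d(w(9, -2) - M(7))) = √(-45360 + (3 - (4 - 1*7))) = √(-45360 + (3 - (4 - 7))) = √(-45360 + (3 - 1*(-3))) = √(-45360 + (3 + 3)) = √(-45360 + 6) = √(-45354) = I*√45354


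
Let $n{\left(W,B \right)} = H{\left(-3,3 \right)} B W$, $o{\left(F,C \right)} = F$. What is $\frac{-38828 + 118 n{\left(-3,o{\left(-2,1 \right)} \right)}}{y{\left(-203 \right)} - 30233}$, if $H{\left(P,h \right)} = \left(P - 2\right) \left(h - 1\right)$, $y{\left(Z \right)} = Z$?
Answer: $\frac{11477}{7609} \approx 1.5083$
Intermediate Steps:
$H{\left(P,h \right)} = \left(-1 + h\right) \left(-2 + P\right)$ ($H{\left(P,h \right)} = \left(-2 + P\right) \left(-1 + h\right) = \left(-1 + h\right) \left(-2 + P\right)$)
$n{\left(W,B \right)} = - 10 B W$ ($n{\left(W,B \right)} = \left(2 - -3 - 6 - 9\right) B W = \left(2 + 3 - 6 - 9\right) B W = - 10 B W$)
$\frac{-38828 + 118 n{\left(-3,o{\left(-2,1 \right)} \right)}}{y{\left(-203 \right)} - 30233} = \frac{-38828 + 118 \left(\left(-10\right) \left(-2\right) \left(-3\right)\right)}{-203 - 30233} = \frac{-38828 + 118 \left(-60\right)}{-30436} = \left(-38828 - 7080\right) \left(- \frac{1}{30436}\right) = \left(-45908\right) \left(- \frac{1}{30436}\right) = \frac{11477}{7609}$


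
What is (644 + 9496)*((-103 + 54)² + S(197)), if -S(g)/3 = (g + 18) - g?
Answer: 23798580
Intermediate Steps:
S(g) = -54 (S(g) = -3*((g + 18) - g) = -3*((18 + g) - g) = -3*18 = -54)
(644 + 9496)*((-103 + 54)² + S(197)) = (644 + 9496)*((-103 + 54)² - 54) = 10140*((-49)² - 54) = 10140*(2401 - 54) = 10140*2347 = 23798580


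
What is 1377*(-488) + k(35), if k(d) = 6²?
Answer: -671940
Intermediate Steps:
k(d) = 36
1377*(-488) + k(35) = 1377*(-488) + 36 = -671976 + 36 = -671940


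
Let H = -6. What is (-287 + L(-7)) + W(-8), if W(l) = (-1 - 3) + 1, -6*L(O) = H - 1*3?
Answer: -577/2 ≈ -288.50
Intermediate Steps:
L(O) = 3/2 (L(O) = -(-6 - 1*3)/6 = -(-6 - 3)/6 = -⅙*(-9) = 3/2)
W(l) = -3 (W(l) = -4 + 1 = -3)
(-287 + L(-7)) + W(-8) = (-287 + 3/2) - 3 = -571/2 - 3 = -577/2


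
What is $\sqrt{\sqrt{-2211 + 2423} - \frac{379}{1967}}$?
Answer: $\frac{\sqrt{-745493 + 7738178 \sqrt{53}}}{1967} \approx 3.7905$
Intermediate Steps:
$\sqrt{\sqrt{-2211 + 2423} - \frac{379}{1967}} = \sqrt{\sqrt{212} - \frac{379}{1967}} = \sqrt{2 \sqrt{53} - \frac{379}{1967}} = \sqrt{- \frac{379}{1967} + 2 \sqrt{53}}$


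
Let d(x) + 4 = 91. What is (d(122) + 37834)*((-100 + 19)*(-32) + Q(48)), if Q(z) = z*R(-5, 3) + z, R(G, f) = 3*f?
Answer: 116493312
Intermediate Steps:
Q(z) = 10*z (Q(z) = z*(3*3) + z = z*9 + z = 9*z + z = 10*z)
d(x) = 87 (d(x) = -4 + 91 = 87)
(d(122) + 37834)*((-100 + 19)*(-32) + Q(48)) = (87 + 37834)*((-100 + 19)*(-32) + 10*48) = 37921*(-81*(-32) + 480) = 37921*(2592 + 480) = 37921*3072 = 116493312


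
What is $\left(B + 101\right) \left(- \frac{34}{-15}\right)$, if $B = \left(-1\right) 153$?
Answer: $- \frac{1768}{15} \approx -117.87$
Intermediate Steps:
$B = -153$
$\left(B + 101\right) \left(- \frac{34}{-15}\right) = \left(-153 + 101\right) \left(- \frac{34}{-15}\right) = - 52 \left(\left(-34\right) \left(- \frac{1}{15}\right)\right) = \left(-52\right) \frac{34}{15} = - \frac{1768}{15}$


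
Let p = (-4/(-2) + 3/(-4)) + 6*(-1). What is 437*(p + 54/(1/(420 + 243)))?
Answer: 62573593/4 ≈ 1.5643e+7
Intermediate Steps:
p = -19/4 (p = (-4*(-1/2) + 3*(-1/4)) - 6 = (2 - 3/4) - 6 = 5/4 - 6 = -19/4 ≈ -4.7500)
437*(p + 54/(1/(420 + 243))) = 437*(-19/4 + 54/(1/(420 + 243))) = 437*(-19/4 + 54/(1/663)) = 437*(-19/4 + 54*663) = 437*(-19/4 + 35802) = 437*(143189/4) = 62573593/4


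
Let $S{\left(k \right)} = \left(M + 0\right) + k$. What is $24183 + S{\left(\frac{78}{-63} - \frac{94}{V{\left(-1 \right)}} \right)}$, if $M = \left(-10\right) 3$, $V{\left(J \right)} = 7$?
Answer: $\frac{72415}{3} \approx 24138.0$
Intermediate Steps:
$M = -30$
$S{\left(k \right)} = -30 + k$ ($S{\left(k \right)} = \left(-30 + 0\right) + k = -30 + k$)
$24183 + S{\left(\frac{78}{-63} - \frac{94}{V{\left(-1 \right)}} \right)} = 24183 + \left(-30 + \left(\frac{78}{-63} - \frac{94}{7}\right)\right) = 24183 + \left(-30 + \left(78 \left(- \frac{1}{63}\right) - \frac{94}{7}\right)\right) = 24183 - \frac{134}{3} = \frac{72415}{3}$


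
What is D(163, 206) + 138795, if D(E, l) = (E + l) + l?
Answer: 139370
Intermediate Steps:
D(E, l) = E + 2*l
D(163, 206) + 138795 = (163 + 2*206) + 138795 = (163 + 412) + 138795 = 575 + 138795 = 139370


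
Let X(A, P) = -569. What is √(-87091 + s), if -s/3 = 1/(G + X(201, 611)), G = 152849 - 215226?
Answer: I*√38341318400502/20982 ≈ 295.11*I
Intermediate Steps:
G = -62377
s = 1/20982 (s = -3/(-62377 - 569) = -3/(-62946) = -3*(-1/62946) = 1/20982 ≈ 4.7660e-5)
√(-87091 + s) = √(-87091 + 1/20982) = √(-1827343361/20982) = I*√38341318400502/20982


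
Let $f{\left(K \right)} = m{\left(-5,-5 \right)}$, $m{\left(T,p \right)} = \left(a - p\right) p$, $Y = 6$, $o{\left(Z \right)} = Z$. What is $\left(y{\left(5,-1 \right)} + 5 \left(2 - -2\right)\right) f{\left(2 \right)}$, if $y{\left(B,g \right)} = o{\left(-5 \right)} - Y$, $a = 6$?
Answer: $-495$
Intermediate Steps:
$m{\left(T,p \right)} = p \left(6 - p\right)$ ($m{\left(T,p \right)} = \left(6 - p\right) p = p \left(6 - p\right)$)
$y{\left(B,g \right)} = -11$ ($y{\left(B,g \right)} = -5 - 6 = -11$)
$f{\left(K \right)} = -55$ ($f{\left(K \right)} = - 5 \left(6 - -5\right) = - 5 \left(6 + 5\right) = \left(-5\right) 11 = -55$)
$\left(y{\left(5,-1 \right)} + 5 \left(2 - -2\right)\right) f{\left(2 \right)} = \left(-11 + 5 \left(2 - -2\right)\right) \left(-55\right) = \left(-11 + 5 \left(2 + \left(-1 + 3\right)\right)\right) \left(-55\right) = \left(-11 + 5 \left(2 + 2\right)\right) \left(-55\right) = \left(-11 + 5 \cdot 4\right) \left(-55\right) = \left(-11 + 20\right) \left(-55\right) = 9 \left(-55\right) = -495$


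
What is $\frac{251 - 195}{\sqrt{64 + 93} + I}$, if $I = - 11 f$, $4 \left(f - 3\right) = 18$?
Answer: $- \frac{18480}{26597} - \frac{224 \sqrt{157}}{26597} \approx -0.80034$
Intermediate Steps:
$f = \frac{15}{2}$ ($f = 3 + \frac{1}{4} \cdot 18 = 3 + \frac{9}{2} = \frac{15}{2} \approx 7.5$)
$I = - \frac{165}{2}$ ($I = \left(-11\right) \frac{15}{2} = - \frac{165}{2} \approx -82.5$)
$\frac{251 - 195}{\sqrt{64 + 93} + I} = \frac{251 - 195}{\sqrt{64 + 93} - \frac{165}{2}} = \frac{56}{\sqrt{157} - \frac{165}{2}} = \frac{56}{- \frac{165}{2} + \sqrt{157}}$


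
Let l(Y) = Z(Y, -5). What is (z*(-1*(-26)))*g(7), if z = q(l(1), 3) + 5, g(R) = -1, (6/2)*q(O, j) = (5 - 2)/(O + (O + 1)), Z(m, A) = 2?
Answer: -676/5 ≈ -135.20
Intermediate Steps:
l(Y) = 2
q(O, j) = 1/(1 + 2*O) (q(O, j) = ((5 - 2)/(O + (O + 1)))/3 = (3/(O + (1 + O)))/3 = (3/(1 + 2*O))/3 = 1/(1 + 2*O))
z = 26/5 (z = 1/(1 + 2*2) + 5 = 1/(1 + 4) + 5 = 1/5 + 5 = ⅕ + 5 = 26/5 ≈ 5.2000)
(z*(-1*(-26)))*g(7) = (26*(-1*(-26))/5)*(-1) = ((26/5)*26)*(-1) = (676/5)*(-1) = -676/5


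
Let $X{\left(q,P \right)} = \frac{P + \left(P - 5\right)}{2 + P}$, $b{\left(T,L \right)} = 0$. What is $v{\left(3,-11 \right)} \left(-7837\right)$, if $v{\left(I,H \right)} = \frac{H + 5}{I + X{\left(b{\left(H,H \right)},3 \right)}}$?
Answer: $\frac{117555}{8} \approx 14694.0$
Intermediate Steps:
$X{\left(q,P \right)} = \frac{-5 + 2 P}{2 + P}$ ($X{\left(q,P \right)} = \frac{P + \left(P - 5\right)}{2 + P} = \frac{P + \left(-5 + P\right)}{2 + P} = \frac{-5 + 2 P}{2 + P}$)
$v{\left(I,H \right)} = \frac{5 + H}{\frac{1}{5} + I}$ ($v{\left(I,H \right)} = \frac{H + 5}{I + \frac{-5 + 2 \cdot 3}{2 + 3}} = \frac{5 + H}{I + \frac{-5 + 6}{5}} = \frac{5 + H}{I + \frac{1}{5} \cdot 1} = \frac{5 + H}{I + \frac{1}{5}} = \frac{5 + H}{\frac{1}{5} + I}$)
$v{\left(3,-11 \right)} \left(-7837\right) = \frac{5 \left(5 - 11\right)}{1 + 5 \cdot 3} \left(-7837\right) = 5 \frac{1}{1 + 15} \left(-6\right) \left(-7837\right) = 5 \cdot \frac{1}{16} \left(-6\right) \left(-7837\right) = \left(- \frac{15}{8}\right) \left(-7837\right) = \frac{117555}{8}$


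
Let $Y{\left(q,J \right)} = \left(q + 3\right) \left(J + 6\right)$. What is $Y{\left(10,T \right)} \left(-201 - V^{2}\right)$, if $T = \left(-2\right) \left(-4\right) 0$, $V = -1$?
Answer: $-15756$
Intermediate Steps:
$T = 0$ ($T = 8 \cdot 0 = 0$)
$Y{\left(q,J \right)} = \left(3 + q\right) \left(6 + J\right)$
$Y{\left(10,T \right)} \left(-201 - V^{2}\right) = \left(18 + 3 \cdot 0 + 6 \cdot 10 + 0 \cdot 10\right) \left(-201 - \left(-1\right)^{2}\right) = \left(18 + 0 + 60 + 0\right) \left(-201 - 1\right) = 78 \left(-201 - 1\right) = 78 \left(-202\right) = -15756$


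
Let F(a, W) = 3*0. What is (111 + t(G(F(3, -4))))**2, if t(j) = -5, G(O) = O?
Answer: 11236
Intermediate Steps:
F(a, W) = 0
(111 + t(G(F(3, -4))))**2 = (111 - 5)**2 = 106**2 = 11236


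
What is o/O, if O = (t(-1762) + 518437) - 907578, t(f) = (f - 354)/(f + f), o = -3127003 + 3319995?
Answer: -42506488/85708173 ≈ -0.49594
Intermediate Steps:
o = 192992
t(f) = (-354 + f)/(2*f) (t(f) = (-354 + f)/((2*f)) = (-354 + f)*(1/(2*f)) = (-354 + f)/(2*f))
O = -342832692/881 (O = ((½)*(-354 - 1762)/(-1762) + 518437) - 907578 = ((½)*(-1/1762)*(-2116) + 518437) - 907578 = (529/881 + 518437) - 907578 = 456743526/881 - 907578 = -342832692/881 ≈ -3.8914e+5)
o/O = 192992/(-342832692/881) = 192992*(-881/342832692) = -42506488/85708173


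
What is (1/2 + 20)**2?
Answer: 1681/4 ≈ 420.25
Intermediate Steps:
(1/2 + 20)**2 = (41/2)**2 = 1681/4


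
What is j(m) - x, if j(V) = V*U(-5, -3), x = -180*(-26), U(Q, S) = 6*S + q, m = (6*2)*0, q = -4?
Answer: -4680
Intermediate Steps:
m = 0 (m = 12*0 = 0)
U(Q, S) = -4 + 6*S (U(Q, S) = 6*S - 4 = -4 + 6*S)
x = 4680
j(V) = -22*V (j(V) = V*(-4 + 6*(-3)) = V*(-4 - 18) = V*(-22) = -22*V)
j(m) - x = -22*0 - 1*4680 = 0 - 4680 = -4680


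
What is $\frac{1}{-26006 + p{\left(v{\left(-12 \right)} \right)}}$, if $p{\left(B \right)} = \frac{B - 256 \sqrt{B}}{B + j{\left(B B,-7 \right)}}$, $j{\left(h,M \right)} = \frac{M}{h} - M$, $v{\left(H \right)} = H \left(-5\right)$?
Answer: $- \frac{756411295582747}{19670529269619054482} + \frac{111141734400 \sqrt{15}}{9835264634809527241} \approx -3.841 \cdot 10^{-5}$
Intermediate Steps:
$v{\left(H \right)} = - 5 H$
$j{\left(h,M \right)} = - M + \frac{M}{h}$
$p{\left(B \right)} = \frac{B - 256 \sqrt{B}}{7 + B - \frac{7}{B^{2}}}$ ($p{\left(B \right)} = \frac{B - 256 \sqrt{B}}{B - \left(-7 + \frac{7}{B B}\right)} = \frac{B - 256 \sqrt{B}}{B + \left(7 - \frac{7}{B^{2}}\right)} = \frac{B - 256 \sqrt{B}}{7 + B - \frac{7}{B^{2}}}$)
$\frac{1}{-26006 + p{\left(v{\left(-12 \right)} \right)}} = \frac{1}{-26006 + \frac{\left(\left(-5\right) \left(-12\right)\right)^{2} \left(\left(-5\right) \left(-12\right) - 256 \sqrt{\left(-5\right) \left(-12\right)}\right)}{-7 + \left(\left(-5\right) \left(-12\right)\right)^{2} \left(7 - -60\right)}} = \frac{1}{-26006 + \frac{60^{2} \left(60 - 256 \sqrt{60}\right)}{-7 + 60^{2} \left(7 + 60\right)}} = \frac{1}{-26006 + \frac{3600 \left(60 - 256 \cdot 2 \sqrt{15}\right)}{-7 + 3600 \cdot 67}} = \frac{1}{-26006 + \frac{3600 \left(60 - 512 \sqrt{15}\right)}{-7 + 241200}} = \frac{1}{-26006 + \frac{3600 \left(60 - 512 \sqrt{15}\right)}{241193}} = \frac{1}{-26006 + 3600 \cdot \frac{1}{241193} \left(60 - 512 \sqrt{15}\right)} = \frac{1}{-26006 + \left(\frac{216000}{241193} - \frac{1843200 \sqrt{15}}{241193}\right)} = \frac{1}{- \frac{6272249158}{241193} - \frac{1843200 \sqrt{15}}{241193}}$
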